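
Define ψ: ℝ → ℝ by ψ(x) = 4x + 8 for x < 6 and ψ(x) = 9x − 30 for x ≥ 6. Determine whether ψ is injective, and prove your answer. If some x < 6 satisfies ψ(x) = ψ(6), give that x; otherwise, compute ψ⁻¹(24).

4

Both pieces are strictly increasing (slopes 4 and 9), so each is injective on its own interval.
The left piece maps (−∞, 6) onto (−∞, 32); the right piece maps [6, ∞) onto [24, ∞).
These images overlap. In particular ψ(6) = 24 (right piece), and solving 4x + 8 = 24 on the left piece gives x = 4 < 6.
So ψ(4) = ψ(6) with 4 ≠ 6, and ψ is not injective. This x = 4 is the requested value below 6.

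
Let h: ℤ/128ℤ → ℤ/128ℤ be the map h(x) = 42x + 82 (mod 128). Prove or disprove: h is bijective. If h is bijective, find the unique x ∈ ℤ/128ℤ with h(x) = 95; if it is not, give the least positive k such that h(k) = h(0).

We have gcd(42, 128) = 2 > 1. Taking s = 0 and t = 64: h(0) = 82 and h(64) = 42·64 + 82 = 2770 ≡ 82 (mod 128).
So h(0) = h(64) while 0 ≠ 64, hence h is not injective, hence not bijective.
Since h is not bijective, we find the least positive k with h(k) = h(0): this means 42k ≡ 0 (mod 128), i.e. 128 ∣ 42k. Since gcd(42, 128) = 2, dividing through by 2 this holds exactly when 64 ∣ 21k, and as gcd(21, 64) = 1, exactly when 64 ∣ k.
The smallest positive such k is 64.

64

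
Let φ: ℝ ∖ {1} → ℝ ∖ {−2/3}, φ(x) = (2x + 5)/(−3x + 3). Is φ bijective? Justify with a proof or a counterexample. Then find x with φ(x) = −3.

Suppose φ(x_1) = φ(x_2). Cross-multiplying: (2x_1 + 5)(−3x_2 + 3) = (2x_2 + 5)(−3x_1 + 3).
Expanding both sides and cancelling the symmetric terms leaves 21·(x_1 − x_2) = 0. Since 21 ≠ 0, x_1 = x_2. Hence φ is injective.
For any y ≠ −2/3, solving y(−3x + 3) = 2x + 5 for x gives a well-defined x ≠ 1. So φ is surjective.
So φ is bijective.
Solving φ(x) = −3: cross-multiplying gives 2x + 5 = −3(−3x + 3), which rearranges to −7x = −14, so x = 2.

2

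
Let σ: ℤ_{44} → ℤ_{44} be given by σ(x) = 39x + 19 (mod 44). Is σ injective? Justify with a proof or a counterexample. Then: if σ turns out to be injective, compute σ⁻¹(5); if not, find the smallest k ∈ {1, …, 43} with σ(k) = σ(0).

38

Recall that σ is injective when σ(x_1) = σ(x_2) forces x_1 = x_2.
Suppose σ(x_1) = σ(x_2) in ℤ_{44}. Then 39x_1 + 19 ≡ 39x_2 + 19 (mod 44), thus 39(x_1 − x_2) ≡ 0 (mod 44).
Since gcd(39, 44) = 1, 39 is invertible modulo 44, thus x_1 − x_2 ≡ 0 (mod 44), i.e. x_1 = x_2.
Therefore σ is injective.
We now compute 39⁻¹ mod 44 explicitly. Euclid's algorithm: 44 = 1·39 + 5, 39 = 7·5 + 4, 5 = 1·4 + 1; back-substituting gives 1 = 35·39 − 31·44, so 39⁻¹ ≡ 35 (mod 44).
Since σ is injective, we compute σ⁻¹(5): solve 39x + 19 ≡ 5 (mod 44), i.e. 39x ≡ 30 (mod 44).
Multiplying by 39⁻¹ = 35 gives x ≡ 35·30 = 1050 = 23·44 + 38 ≡ 38 (mod 44).
Check: σ(38) = 39·38 + 19 = 1501 = 34·44 + 5 ≡ 5 (mod 44).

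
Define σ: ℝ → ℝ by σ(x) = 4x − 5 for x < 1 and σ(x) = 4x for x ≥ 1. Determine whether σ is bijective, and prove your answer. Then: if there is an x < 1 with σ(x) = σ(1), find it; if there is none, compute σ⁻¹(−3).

Both pieces are strictly increasing (slopes 4 and 4), so each is injective on its own interval.
The left piece maps (−∞, 1) onto (−∞, −1); the right piece maps [1, ∞) onto [4, ∞).
The images leave a gap (−1 has no preimage), so σ is not surjective, hence not bijective.
Because the two images are disjoint, no x < 1 has σ(x) = σ(1), so we compute σ⁻¹(−3): −3 lies in (−∞, −1), so solve 4x − 5 = −3: x = (−3 + 5)/4 = 1/2.

1/2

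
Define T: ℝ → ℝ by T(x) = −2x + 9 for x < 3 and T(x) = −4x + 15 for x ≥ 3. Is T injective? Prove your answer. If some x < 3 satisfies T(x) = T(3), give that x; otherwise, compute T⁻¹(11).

-1

Both pieces are strictly decreasing (slopes −2 and −4), so each is injective on its own interval.
The left piece maps (−∞, 3) onto (3, ∞); the right piece maps [3, ∞) onto (−∞, 3].
These images are disjoint, so no value is attained by both pieces. So T is injective.
Because the two images are disjoint, no x < 3 has T(x) = T(3), so we compute T⁻¹(11): 11 lies in (3, ∞), so solve −2x + 9 = 11: x = (11 − 9)/(−2) = −1.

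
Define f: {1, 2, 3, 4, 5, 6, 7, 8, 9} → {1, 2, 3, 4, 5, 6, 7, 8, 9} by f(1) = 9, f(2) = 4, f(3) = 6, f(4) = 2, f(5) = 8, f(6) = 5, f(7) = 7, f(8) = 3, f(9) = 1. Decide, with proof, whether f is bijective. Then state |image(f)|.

9

The values 9, 4, 6, 2, 8, 5, 7, 3, 1 are a permutation of {1, 2, 3, 4, 5, 6, 7, 8, 9}: each element appears exactly once.
So f is injective and surjective, hence bijective.
The image of f is {1, 2, 3, 4, 5, 6, 7, 8, 9}, which has 9 elements.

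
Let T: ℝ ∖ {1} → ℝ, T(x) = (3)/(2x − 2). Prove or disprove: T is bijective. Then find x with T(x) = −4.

5/8

If T(x) = 0, cross-multiplying gives 2(3) = 0(2x − 2), which simplifies to 6 = 0 — false.  So 0 has no preimage and T is not surjective.
Hence T is not bijective.
Solving T(x) = −4: cross-multiplying gives 3 = −4(2x − 2), which rearranges to 8x = 5, so x = 5/8.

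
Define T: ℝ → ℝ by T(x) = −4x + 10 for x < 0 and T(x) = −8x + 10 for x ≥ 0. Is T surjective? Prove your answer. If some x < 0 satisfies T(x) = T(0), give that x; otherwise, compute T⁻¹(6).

Both pieces are strictly decreasing (slopes −4 and −8), so each is injective on its own interval.
The left piece maps (−∞, 0) onto (10, ∞); the right piece maps [0, ∞) onto (−∞, 10].
These images together cover ℝ, so T is surjective.
Because the two images are disjoint, no x < 0 has T(x) = T(0), so we compute T⁻¹(6): 6 lies in (−∞, 10], so solve −8x + 10 = 6: x = (6 − 10)/(−8) = 1/2.

1/2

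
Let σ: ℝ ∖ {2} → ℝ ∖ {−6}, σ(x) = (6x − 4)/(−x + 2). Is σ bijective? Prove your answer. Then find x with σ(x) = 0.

Suppose σ(u) = σ(v). Cross-multiplying: (6u − 4)(−v + 2) = (6v − 4)(−u + 2).
Expanding both sides and cancelling the symmetric terms leaves 8·(u − v) = 0. Since 8 ≠ 0, u = v. So σ is injective.
For any y ≠ −6, solving y(−x + 2) = 6x − 4 for x gives a well-defined x ≠ 2. So σ is surjective.
Hence σ is bijective.
Solving σ(x) = 0: cross-multiplying gives 6x − 4 = 0(−x + 2), which rearranges to 6x = 4, so x = 2/3.

2/3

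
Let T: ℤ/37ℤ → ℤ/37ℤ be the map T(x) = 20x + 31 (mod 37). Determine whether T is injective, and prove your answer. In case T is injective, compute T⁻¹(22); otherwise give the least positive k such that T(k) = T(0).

Suppose T(x_1) = T(x_2) in ℤ/37ℤ. Then 20x_1 + 31 ≡ 20x_2 + 31 (mod 37), therefore 20(x_1 − x_2) ≡ 0 (mod 37).
Since gcd(20, 37) = 1, 20 is invertible modulo 37, hence x_1 − x_2 ≡ 0 (mod 37), i.e. x_1 = x_2.
Hence T is injective.
We now compute 20⁻¹ mod 37 explicitly. Euclid's algorithm: 37 = 1·20 + 17, 20 = 1·17 + 3, 17 = 5·3 + 2, 3 = 1·2 + 1; back-substituting gives 1 = 13·20 − 7·37, so 20⁻¹ ≡ 13 (mod 37).
Since T is injective, we find T⁻¹(22): we need 20x ≡ 22 − 31 ≡ 28 (mod 37). Using 20⁻¹ = 13: x ≡ 13·28 = 364 = 9·37 + 31, so x = 31.
Check: T(31) = 20·31 + 31 = 651 = 17·37 + 22 ≡ 22 (mod 37).

31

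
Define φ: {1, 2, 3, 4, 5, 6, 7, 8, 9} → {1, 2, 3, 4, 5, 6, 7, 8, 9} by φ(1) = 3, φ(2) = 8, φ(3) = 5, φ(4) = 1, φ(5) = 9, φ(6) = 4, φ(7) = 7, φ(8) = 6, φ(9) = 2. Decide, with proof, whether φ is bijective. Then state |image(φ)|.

The values 3, 8, 5, 1, 9, 4, 7, 6, 2 are a permutation of {1, 2, 3, 4, 5, 6, 7, 8, 9}: each element appears exactly once.
So φ is injective and surjective, hence bijective.
The image of φ is {1, 2, 3, 4, 5, 6, 7, 8, 9}, which has 9 elements.

9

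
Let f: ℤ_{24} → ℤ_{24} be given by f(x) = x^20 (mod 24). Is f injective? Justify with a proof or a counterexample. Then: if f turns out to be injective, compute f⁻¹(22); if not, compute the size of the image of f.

4

f(2): Repeated squaring mod 24: 2^1 ≡ 2, 2^2 ≡ 2² = 4, 2^4 ≡ 4² = 16, 2^8 ≡ 16² = 256 ≡ 16, 2^16 ≡ 16² = 256 ≡ 16. Since 20 = 16 + 4, 2^20 ≡ 16·16: 16·16 = 256 ≡ 16. So 2^20 ≡ 16 (mod 24).
f(4): Repeated squaring mod 24: 4^1 ≡ 4, 4^2 ≡ 4² = 16, 4^4 ≡ 16² = 256 ≡ 16, 4^8 ≡ 16² = 256 ≡ 16, 4^16 ≡ 16² = 256 ≡ 16. Since 20 = 16 + 4, 4^20 ≡ 16·16: 16·16 = 256 ≡ 16. So 4^20 ≡ 16 (mod 24).
So f(2) = f(4) = 16 while 2 ≠ 4, so f is not injective.
Since f is not injective, we determine |image(f)|. Computing x^20 mod 24 for each x (by repeated squaring, reducing mod 24 at every step), the values f(0), f(1), …, f(23) are: 0, 1, 16, 9, 16, 1, 0, 1, 16, 9, 16, 1, 0, 1, 16, 9, 16, 1, 0, 1, 16, 9, 16, 1.
The distinct values are {0, 1, 9, 16}; there are 4 of them.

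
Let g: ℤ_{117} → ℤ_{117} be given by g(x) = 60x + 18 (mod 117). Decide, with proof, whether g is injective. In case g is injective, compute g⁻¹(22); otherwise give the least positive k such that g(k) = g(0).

By definition, g is injective when g(a) = g(b) forces a = b.
We have gcd(60, 117) = 3 > 1. Taking a = 0 and b = 39: g(0) = 18 and g(39) = 60·39 + 18 = 2358 ≡ 18 (mod 117).
So g(0) = g(39) while 0 ≠ 39, therefore g is not injective.
Since g is not injective, we find the least positive k with g(k) = g(0): this means 60k ≡ 0 (mod 117), i.e. 117 ∣ 60k. Since gcd(60, 117) = 3, dividing through by 3 this holds exactly when 39 ∣ 20k, and as gcd(20, 39) = 1, exactly when 39 ∣ k.
The smallest positive such k is 39.

39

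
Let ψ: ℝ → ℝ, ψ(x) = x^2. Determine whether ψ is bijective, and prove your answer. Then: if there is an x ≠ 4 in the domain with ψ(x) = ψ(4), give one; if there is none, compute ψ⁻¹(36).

ψ(4) = 16 = (−4)^2 = ψ(−4) (since 2 is even), with 4 ≠ −4. So ψ is not injective, hence not bijective.
For the follow-up, such an x exists: taking x = −4 ∈ ℝ gives ψ(−4) = 16 = ψ(4) with −4 ≠ 4.

-4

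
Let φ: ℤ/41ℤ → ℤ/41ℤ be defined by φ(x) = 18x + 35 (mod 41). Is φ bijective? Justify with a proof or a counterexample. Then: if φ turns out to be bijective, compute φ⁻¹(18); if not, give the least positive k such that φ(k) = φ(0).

If φ(u) = φ(v), then 18u ≡ 18v (mod 41). Because gcd(18, 41) = 1, we may cancel 18 to get u ≡ v (mod 41).
We now compute 18⁻¹ mod 41 explicitly. Euclid's algorithm: 41 = 2·18 + 5, 18 = 3·5 + 3, 5 = 1·3 + 2, 3 = 1·2 + 1; back-substituting gives 1 = 16·18 − 7·41, so 18⁻¹ ≡ 16 (mod 41).
Then y ↦ 16(y − 35) is a two-sided inverse to φ, so every y ∈ ℤ/41ℤ has a preimage.
Hence φ is bijective.
Since φ is bijective, we compute φ⁻¹(18): solve 18x + 35 ≡ 18 (mod 41), i.e. 18x ≡ 24 (mod 41).
Multiplying by 18⁻¹ = 16 gives x ≡ 16·24 = 384 = 9·41 + 15 ≡ 15 (mod 41).
Check: φ(15) = 18·15 + 35 = 305 = 7·41 + 18 ≡ 18 (mod 41).

15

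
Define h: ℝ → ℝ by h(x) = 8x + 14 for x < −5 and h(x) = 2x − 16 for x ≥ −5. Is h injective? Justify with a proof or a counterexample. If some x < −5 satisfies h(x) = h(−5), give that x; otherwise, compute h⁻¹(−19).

-3/2

Both pieces are strictly increasing (slopes 8 and 2), so each is injective on its own interval.
The left piece maps (−∞, −5) onto (−∞, −26); the right piece maps [−5, ∞) onto [−26, ∞).
These images are disjoint, so no value is attained by both pieces. Therefore h is injective.
Because the two images are disjoint, no x < −5 has h(x) = h(−5), so we compute h⁻¹(−19): −19 lies in [−26, ∞), so solve 2x − 16 = −19: x = (−19 + 16)/2 = −3/2.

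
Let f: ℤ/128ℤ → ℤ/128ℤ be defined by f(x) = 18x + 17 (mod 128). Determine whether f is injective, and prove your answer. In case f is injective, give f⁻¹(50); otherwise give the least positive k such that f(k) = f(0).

We have gcd(18, 128) = 2 > 1. Taking x_1 = 0 and x_2 = 64: f(0) = 17 and f(64) = 18·64 + 17 = 1169 ≡ 17 (mod 128).
So f(0) = f(64) while 0 ≠ 64, hence f is not injective.
Since f is not injective, we find the least positive k with f(k) = f(0): this means 18k ≡ 0 (mod 128), i.e. 128 ∣ 18k. Since gcd(18, 128) = 2, dividing through by 2 this holds exactly when 64 ∣ 9k, and as gcd(9, 64) = 1, exactly when 64 ∣ k.
The smallest positive such k is 64.

64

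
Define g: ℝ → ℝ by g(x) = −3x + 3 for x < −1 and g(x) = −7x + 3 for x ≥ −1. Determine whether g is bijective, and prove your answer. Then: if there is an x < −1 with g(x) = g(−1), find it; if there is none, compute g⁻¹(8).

-7/3

Both pieces are strictly decreasing (slopes −3 and −7), so each is injective on its own interval.
The left piece maps (−∞, −1) onto (6, ∞); the right piece maps [−1, ∞) onto (−∞, 10].
These images overlap. In particular g(−1) = 10 (right piece), and solving −3x + 3 = 10 on the left piece gives x = −7/3 < −1.
So g(−7/3) = g(−1) with −7/3 ≠ −1, and g is not injective, hence not bijective. This x = −7/3 is the requested value below −1.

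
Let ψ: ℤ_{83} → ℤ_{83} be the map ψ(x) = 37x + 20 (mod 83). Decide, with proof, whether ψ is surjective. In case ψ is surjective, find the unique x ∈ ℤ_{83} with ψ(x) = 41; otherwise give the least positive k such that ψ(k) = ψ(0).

23

Since gcd(37, 83) = 1, 37 is invertible modulo 83. Euclid's algorithm: 83 = 2·37 + 9, 37 = 4·9 + 1; back-substituting gives 1 = 9·37 − 4·83, so 37⁻¹ ≡ 9 (mod 83).
Then y ↦ 9(y − 20) is a two-sided inverse to ψ, so every y ∈ ℤ_{83} has a preimage.
Hence ψ is surjective.
Since ψ is surjective, we find ψ⁻¹(41): we need 37x ≡ 41 − 20 ≡ 21 (mod 83). Using 37⁻¹ = 9: x ≡ 9·21 = 189 = 2·83 + 23, so x = 23.
Check: ψ(23) = 37·23 + 20 = 871 = 10·83 + 41 ≡ 41 (mod 83).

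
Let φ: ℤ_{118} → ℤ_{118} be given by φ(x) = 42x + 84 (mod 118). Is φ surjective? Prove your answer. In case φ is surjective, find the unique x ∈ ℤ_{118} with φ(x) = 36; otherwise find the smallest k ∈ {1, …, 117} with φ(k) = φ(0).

Since gcd(42, 118) = 2, we have 42x ≡ 0 (mod 2) for all x, so φ(x) ≡ 0 (mod 2).
But 1 ≢ 0 (mod 2), so 1 ∈ ℤ_{118} has no preimage. Therefore φ is not surjective.
Since φ is not surjective, we find the least positive k with φ(k) = φ(0): this means 42k ≡ 0 (mod 118), i.e. 118 ∣ 42k. Since gcd(42, 118) = 2, dividing through by 2 this holds exactly when 59 ∣ 21k, and as gcd(21, 59) = 1, exactly when 59 ∣ k.
The smallest positive such k is 59.

59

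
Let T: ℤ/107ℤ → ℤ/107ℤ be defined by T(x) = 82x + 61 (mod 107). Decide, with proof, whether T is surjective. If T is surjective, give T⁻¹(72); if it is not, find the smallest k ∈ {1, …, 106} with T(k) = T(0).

98

Since gcd(82, 107) = 1, 82 is invertible modulo 107. Euclid's algorithm: 107 = 1·82 + 25, 82 = 3·25 + 7, 25 = 3·7 + 4, 7 = 1·4 + 3, 4 = 1·3 + 1; back-substituting gives 1 = 77·82 − 59·107, so 82⁻¹ ≡ 77 (mod 107).
Then y ↦ 77(y − 61) is a two-sided inverse to T, so every y ∈ ℤ/107ℤ has a preimage.
Thus T is surjective.
Since T is surjective, we compute T⁻¹(72): solve 82x + 61 ≡ 72 (mod 107), i.e. 82x ≡ 11 (mod 107).
Multiplying by 82⁻¹ = 77 gives x ≡ 77·11 = 847 = 7·107 + 98 ≡ 98 (mod 107).
Check: T(98) = 82·98 + 61 = 8097 = 75·107 + 72 ≡ 72 (mod 107).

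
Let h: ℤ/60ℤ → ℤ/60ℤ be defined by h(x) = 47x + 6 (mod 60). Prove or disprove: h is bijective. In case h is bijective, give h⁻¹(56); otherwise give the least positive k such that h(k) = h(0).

Suppose h(a) = h(b) in ℤ/60ℤ. Then 47a + 6 ≡ 47b + 6 (mod 60), so 47(a − b) ≡ 0 (mod 60).
Since gcd(47, 60) = 1, 47 is invertible modulo 60, thus a − b ≡ 0 (mod 60), i.e. a = b.
We now compute 47⁻¹ mod 60 explicitly. Euclid's algorithm: 60 = 1·47 + 13, 47 = 3·13 + 8, 13 = 1·8 + 5, 8 = 1·5 + 3, 5 = 1·3 + 2, 3 = 1·2 + 1; back-substituting gives 1 = 23·47 − 18·60, so 47⁻¹ ≡ 23 (mod 60).
Then y ↦ 23(y − 6) is a two-sided inverse to h, so every y ∈ ℤ/60ℤ has a preimage.
Therefore h is bijective.
Since h is bijective, we compute h⁻¹(56): solve 47x + 6 ≡ 56 (mod 60), i.e. 47x ≡ 50 (mod 60).
Multiplying by 47⁻¹ = 23 gives x ≡ 23·50 = 1150 = 19·60 + 10 ≡ 10 (mod 60).
Check: h(10) = 47·10 + 6 = 476 = 7·60 + 56 ≡ 56 (mod 60).

10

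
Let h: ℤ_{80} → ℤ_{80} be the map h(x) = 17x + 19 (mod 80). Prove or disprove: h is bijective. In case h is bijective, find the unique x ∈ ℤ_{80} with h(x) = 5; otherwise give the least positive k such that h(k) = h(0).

Suppose h(x_1) = h(x_2) in ℤ_{80}. Then 17x_1 + 19 ≡ 17x_2 + 19 (mod 80), hence 17(x_1 − x_2) ≡ 0 (mod 80).
Since gcd(17, 80) = 1, 17 is invertible modulo 80, thus x_1 − x_2 ≡ 0 (mod 80), i.e. x_1 = x_2.
We now compute 17⁻¹ mod 80 explicitly. Euclid's algorithm: 80 = 4·17 + 12, 17 = 1·12 + 5, 12 = 2·5 + 2, 5 = 2·2 + 1; back-substituting gives 1 = 33·17 − 7·80, so 17⁻¹ ≡ 33 (mod 80).
For any y ∈ ℤ_{80}, x = 33(y − 19) mod 80 satisfies h(x) = 17·33(y − 19) + 19 ≡ y (since 17·33 ≡ 1 mod 80). So every y has a preimage.
Hence h is bijective.
Since h is bijective, we find h⁻¹(5): we need 17x ≡ 5 − 19 ≡ 66 (mod 80). Using 17⁻¹ = 33: x ≡ 33·66 = 2178 = 27·80 + 18, so x = 18.
Check: h(18) = 17·18 + 19 = 325 = 4·80 + 5 ≡ 5 (mod 80).

18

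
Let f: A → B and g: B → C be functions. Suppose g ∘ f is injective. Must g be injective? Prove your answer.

No. Take A = {1, 2}, B = {1, 2, 3, 4, 5}, C = {1, 2, 3, 4, 5}, f(a) = a for each a ∈ A, and g(b) = 4 if b ∈ {4, 5} else g(b) = b.
Then g ∘ f = f is injective (A ⊂ B and f is the inclusion), but g(4) = g(5) = 4 with 4 ≠ 5, so g is not injective.

not injective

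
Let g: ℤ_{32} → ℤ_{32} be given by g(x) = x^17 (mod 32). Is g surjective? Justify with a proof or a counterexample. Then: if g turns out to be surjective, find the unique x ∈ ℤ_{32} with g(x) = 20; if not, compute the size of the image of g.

g(0) = 0^17 = 0.
g(2): Repeated squaring mod 32: 2^1 ≡ 2, 2^2 ≡ 2² = 4, 2^4 ≡ 4² = 16, 2^8 ≡ 16² = 256 ≡ 0, 2^16 ≡ 0² = 0. Since 17 = 16 + 1, 2^17 ≡ 0·2: 0·2 = 0. So 2^17 ≡ 0 (mod 32).
So g(0) = g(2) = 0 while 0 ≠ 2, hence g is not injective.
A non-injective map from the 32-element set ℤ_{32} to itself takes at most 31 distinct values, so it cannot be surjective. Hence g is not surjective.
Since g is not surjective, we determine |image(g)|. Computing x^17 mod 32 for each x (by repeated squaring, reducing mod 32 at every step), the values g(0), g(1), …, g(31) are: 0, 1, 0, 3, 0, 5, 0, 7, 0, 9, 0, 11, 0, 13, 0, 15, 0, 17, 0, 19, 0, 21, 0, 23, 0, 25, 0, 27, 0, 29, 0, 31.
The distinct values are {0, 1, 3, 5, 7, 9, 11, 13, 15, 17, 19, 21, 23, 25, 27, 29, 31}; there are 17 of them.

17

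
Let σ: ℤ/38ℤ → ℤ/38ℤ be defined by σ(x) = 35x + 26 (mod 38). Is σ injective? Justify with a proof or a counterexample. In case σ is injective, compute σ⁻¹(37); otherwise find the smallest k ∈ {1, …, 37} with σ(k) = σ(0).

9

If σ(x_1) = σ(x_2), then 35x_1 ≡ 35x_2 (mod 38). Because gcd(35, 38) = 1, we may cancel 35 to get x_1 ≡ x_2 (mod 38).
Hence σ is injective.
We now compute 35⁻¹ mod 38 explicitly. Euclid's algorithm: 38 = 1·35 + 3, 35 = 11·3 + 2, 3 = 1·2 + 1; back-substituting gives 1 = 25·35 − 23·38, so 35⁻¹ ≡ 25 (mod 38).
Since σ is injective, we compute σ⁻¹(37): solve 35x + 26 ≡ 37 (mod 38), i.e. 35x ≡ 11 (mod 38).
Multiplying by 35⁻¹ = 25 gives x ≡ 25·11 = 275 = 7·38 + 9 ≡ 9 (mod 38).
Check: σ(9) = 35·9 + 26 = 341 = 8·38 + 37 ≡ 37 (mod 38).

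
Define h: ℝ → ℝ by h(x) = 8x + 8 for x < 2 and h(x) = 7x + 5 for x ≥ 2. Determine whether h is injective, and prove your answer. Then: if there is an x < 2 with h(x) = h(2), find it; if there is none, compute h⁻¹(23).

Both pieces are strictly increasing (slopes 8 and 7), so each is injective on its own interval.
The left piece maps (−∞, 2) onto (−∞, 24); the right piece maps [2, ∞) onto [19, ∞).
These images overlap. In particular h(2) = 19 (right piece), and solving 8x + 8 = 19 on the left piece gives x = 11/8 < 2.
So h(11/8) = h(2) with 11/8 ≠ 2, and h is not injective. This x = 11/8 is the requested value below 2.

11/8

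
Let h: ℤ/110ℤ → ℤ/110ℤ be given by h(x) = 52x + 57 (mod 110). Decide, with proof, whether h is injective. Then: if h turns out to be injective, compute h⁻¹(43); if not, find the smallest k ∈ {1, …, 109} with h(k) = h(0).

55

By definition, h is injective if h(u) = h(v) implies u = v.
We have gcd(52, 110) = 2 > 1. Taking u = 0 and v = 55: h(0) = 57 and h(55) = 52·55 + 57 = 2917 ≡ 57 (mod 110).
So h(0) = h(55) while 0 ≠ 55, hence h is not injective.
Since h is not injective, we find the least positive k with h(k) = h(0): this means 52k ≡ 0 (mod 110), i.e. 110 ∣ 52k. Since gcd(52, 110) = 2, dividing through by 2 this holds exactly when 55 ∣ 26k, and as gcd(26, 55) = 1, exactly when 55 ∣ k.
The smallest positive such k is 55.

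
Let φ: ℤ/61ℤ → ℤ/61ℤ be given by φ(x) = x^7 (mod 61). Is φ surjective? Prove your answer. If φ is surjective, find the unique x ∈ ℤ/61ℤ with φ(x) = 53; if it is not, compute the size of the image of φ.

Since 61 is prime, the nonzero elements of ℤ/61ℤ form a cyclic group of order 60.
As gcd(7, 60) = 1, raising to the 7th power is a bijection on this group: if x_1^7 ≡ x_2^7 then (x_1x_2^{−1})^7 = 1, and the only element of order dividing gcd(7, 60) = 1 is 1, so x_1 = x_2.
With φ(0) = 0 this makes φ injective on all of ℤ/61ℤ, hence bijective (finite equal-size domain and codomain). In particular φ is surjective.
Since φ is surjective, we find the preimage of 53. The inverse of x ↦ x^7 on (ℤ/61ℤ)^× is x ↦ x^43, because 7·43 = 301 = 5·60 + 1 ≡ 1 (mod 60) and x^{60} = 1 for x ≠ 0 (Fermat). So φ⁻¹(53) = 53^43 mod 61.
Repeated squaring mod 61: 53^1 ≡ 53, 53^2 ≡ 53² = 2809 ≡ 3, 53^4 ≡ 3² = 9, 53^8 ≡ 9² = 81 ≡ 20, 53^16 ≡ 20² = 400 ≡ 34, 53^32 ≡ 34² = 1156 ≡ 58. Since 43 = 32 + 8 + 2 + 1, 53^43 ≡ 58·20·3·53: 58·20 = 1160 ≡ 1, then 1·3 = 3, then 3·53 = 159 ≡ 37. So 53^43 ≡ 37 (mod 61).
Hence φ⁻¹(53) = 37.

37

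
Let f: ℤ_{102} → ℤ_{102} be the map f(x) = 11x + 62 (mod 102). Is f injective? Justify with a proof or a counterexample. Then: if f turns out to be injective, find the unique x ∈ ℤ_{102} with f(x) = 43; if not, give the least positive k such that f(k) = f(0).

91

If f(s) = f(t), then 11s ≡ 11t (mod 102). Because gcd(11, 102) = 1, we may cancel 11 to get s ≡ t (mod 102).
So f is injective.
We now compute 11⁻¹ mod 102 explicitly. Euclid's algorithm: 102 = 9·11 + 3, 11 = 3·3 + 2, 3 = 1·2 + 1; back-substituting gives 1 = 65·11 − 7·102, so 11⁻¹ ≡ 65 (mod 102).
Since f is injective, we compute f⁻¹(43): solve 11x + 62 ≡ 43 (mod 102), i.e. 11x ≡ 83 (mod 102).
Multiplying by 11⁻¹ = 65 gives x ≡ 65·83 = 5395 = 52·102 + 91 ≡ 91 (mod 102).
Check: f(91) = 11·91 + 62 = 1063 = 10·102 + 43 ≡ 43 (mod 102).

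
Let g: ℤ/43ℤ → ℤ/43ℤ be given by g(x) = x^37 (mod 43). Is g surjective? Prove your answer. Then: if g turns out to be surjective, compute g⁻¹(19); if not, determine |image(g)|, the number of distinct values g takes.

Since 43 is prime, the nonzero elements of ℤ/43ℤ form a cyclic group of order 42.
As gcd(37, 42) = 1, raising to the 37th power is a bijection on this group: if s^37 ≡ t^37 then (st^{−1})^37 = 1, and the only element of order dividing gcd(37, 42) = 1 is 1, so s = t.
With g(0) = 0 this makes g injective on all of ℤ/43ℤ, hence bijective (finite equal-size domain and codomain). In particular g is surjective.
Since g is surjective, we find the preimage of 19. The inverse of x ↦ x^37 on (ℤ/43ℤ)^× is x ↦ x^25, because 37·25 = 925 = 22·42 + 1 ≡ 1 (mod 42) and x^{42} = 1 for x ≠ 0 (Fermat). So g⁻¹(19) = 19^25 mod 43.
Repeated squaring mod 43: 19^1 ≡ 19, 19^2 ≡ 19² = 361 ≡ 17, 19^4 ≡ 17² = 289 ≡ 31, 19^8 ≡ 31² = 961 ≡ 15, 19^16 ≡ 15² = 225 ≡ 10. Since 25 = 16 + 8 + 1, 19^25 ≡ 10·15·19: 10·15 = 150 ≡ 21, then 21·19 = 399 ≡ 12. So 19^25 ≡ 12 (mod 43).
Hence g⁻¹(19) = 12.

12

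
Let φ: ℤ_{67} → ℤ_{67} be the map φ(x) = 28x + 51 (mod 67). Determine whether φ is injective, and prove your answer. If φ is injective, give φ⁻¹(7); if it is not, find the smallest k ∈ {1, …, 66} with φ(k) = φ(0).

8

Suppose φ(x_1) = φ(x_2) in ℤ_{67}. Then 28x_1 + 51 ≡ 28x_2 + 51 (mod 67), hence 28(x_1 − x_2) ≡ 0 (mod 67).
Since gcd(28, 67) = 1, 28 is invertible modulo 67, therefore x_1 − x_2 ≡ 0 (mod 67), i.e. x_1 = x_2.
Hence φ is injective.
We now compute 28⁻¹ mod 67 explicitly. Euclid's algorithm: 67 = 2·28 + 11, 28 = 2·11 + 6, 11 = 1·6 + 5, 6 = 1·5 + 1; back-substituting gives 1 = 12·28 − 5·67, so 28⁻¹ ≡ 12 (mod 67).
Since φ is injective, we compute φ⁻¹(7): solve 28x + 51 ≡ 7 (mod 67), i.e. 28x ≡ 23 (mod 67).
Multiplying by 28⁻¹ = 12 gives x ≡ 12·23 = 276 = 4·67 + 8 ≡ 8 (mod 67).
Check: φ(8) = 28·8 + 51 = 275 = 4·67 + 7 ≡ 7 (mod 67).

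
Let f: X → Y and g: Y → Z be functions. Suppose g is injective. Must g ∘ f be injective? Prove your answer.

No. Take X = {0, 1}, Y = Z = {0, 1, 2, 3}, f(0) = f(1) = 0, and g = identity (injective).
Then (g ∘ f)(0) = (g ∘ f)(1) = 0 with 0 ≠ 1, so g ∘ f is not injective.

not injective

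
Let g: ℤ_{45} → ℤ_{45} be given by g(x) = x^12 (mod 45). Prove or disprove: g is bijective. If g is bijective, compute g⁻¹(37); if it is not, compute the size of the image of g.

g(1) = 1^12 = 1.
g(2): Repeated squaring mod 45: 2^1 ≡ 2, 2^2 ≡ 2² = 4, 2^4 ≡ 4² = 16, 2^8 ≡ 16² = 256 ≡ 31. Since 12 = 8 + 4, 2^12 ≡ 31·16: 31·16 = 496 ≡ 1. So 2^12 ≡ 1 (mod 45).
So g(1) = g(2) = 1 while 1 ≠ 2, thus g is not injective, hence not bijective.
Since g is not bijective, we determine |image(g)|. Computing x^12 mod 45 for each x (by repeated squaring, reducing mod 45 at every step), the values g(0), g(1), …, g(44) are: 0, 1, 1, 36, 1, 10, 36, 1, 1, 36, 10, 1, 36, 1, 1, 0, 1, 1, 36, 1, 10, 36, 1, 1, 36, 10, 1, 36, 1, 1, 0, 1, 1, 36, 1, 10, 36, 1, 1, 36, 10, 1, 36, 1, 1.
The distinct values are {0, 1, 10, 36}; there are 4 of them.

4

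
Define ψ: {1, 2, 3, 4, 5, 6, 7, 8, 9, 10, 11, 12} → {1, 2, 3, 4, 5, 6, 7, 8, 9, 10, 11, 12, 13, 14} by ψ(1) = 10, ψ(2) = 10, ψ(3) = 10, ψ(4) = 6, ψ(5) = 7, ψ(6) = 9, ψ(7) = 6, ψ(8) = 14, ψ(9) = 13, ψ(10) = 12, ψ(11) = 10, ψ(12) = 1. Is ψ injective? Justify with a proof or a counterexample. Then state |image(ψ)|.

8

ψ(1) = 10 = ψ(2) with 1 ≠ 2, so ψ is not injective.
The image of ψ is {1, 6, 7, 9, 10, 12, 13, 14}, which has 8 elements.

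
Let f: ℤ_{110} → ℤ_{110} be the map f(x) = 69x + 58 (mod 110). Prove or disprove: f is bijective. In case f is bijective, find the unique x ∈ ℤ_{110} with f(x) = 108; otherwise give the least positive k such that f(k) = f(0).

90

Recall: injectivity means: for all u, v in the domain, f(u) = f(v) implies u = v.
Suppose f(u) = f(v) in ℤ_{110}. Then 69u + 58 ≡ 69v + 58 (mod 110), therefore 69(u − v) ≡ 0 (mod 110).
Since gcd(69, 110) = 1, 69 is invertible modulo 110, hence u − v ≡ 0 (mod 110), i.e. u = v.
We now compute 69⁻¹ mod 110 explicitly. Euclid's algorithm: 110 = 1·69 + 41, 69 = 1·41 + 28, 41 = 1·28 + 13, 28 = 2·13 + 2, 13 = 6·2 + 1; back-substituting gives 1 = 59·69 − 37·110, so 69⁻¹ ≡ 59 (mod 110).
For any y ∈ ℤ_{110}, x = 59(y − 58) mod 110 satisfies f(x) = 69·59(y − 58) + 58 ≡ y (since 69·59 ≡ 1 mod 110). So every y has a preimage.
So f is bijective.
Since f is bijective, we compute f⁻¹(108): solve 69x + 58 ≡ 108 (mod 110), i.e. 69x ≡ 50 (mod 110).
Multiplying by 69⁻¹ = 59 gives x ≡ 59·50 = 2950 = 26·110 + 90 ≡ 90 (mod 110).
Check: f(90) = 69·90 + 58 = 6268 = 56·110 + 108 ≡ 108 (mod 110).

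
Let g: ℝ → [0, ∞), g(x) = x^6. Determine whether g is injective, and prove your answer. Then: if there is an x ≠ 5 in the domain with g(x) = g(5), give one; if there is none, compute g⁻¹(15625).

g(5) = 15625 = (−5)^6 = g(−5) (since 6 is even), with 5 ≠ −5. So g is not injective.
For the follow-up, such an x exists: taking x = −5 ∈ ℝ gives g(−5) = 15625 = g(5) with −5 ≠ 5.

-5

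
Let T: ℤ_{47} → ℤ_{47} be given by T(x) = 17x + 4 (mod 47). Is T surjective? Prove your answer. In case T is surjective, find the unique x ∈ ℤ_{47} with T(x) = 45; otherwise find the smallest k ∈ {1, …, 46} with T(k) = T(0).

Since gcd(17, 47) = 1, 17 is invertible modulo 47. Euclid's algorithm: 47 = 2·17 + 13, 17 = 1·13 + 4, 13 = 3·4 + 1; back-substituting gives 1 = 36·17 − 13·47, so 17⁻¹ ≡ 36 (mod 47).
Then y ↦ 36(y − 4) is a two-sided inverse to T, so every y ∈ ℤ_{47} has a preimage.
Hence T is surjective.
Since T is surjective, we find T⁻¹(45): we need 17x ≡ 45 − 4 ≡ 41 (mod 47). Using 17⁻¹ = 36: x ≡ 36·41 = 1476 = 31·47 + 19, so x = 19.
Check: T(19) = 17·19 + 4 = 327 = 6·47 + 45 ≡ 45 (mod 47).

19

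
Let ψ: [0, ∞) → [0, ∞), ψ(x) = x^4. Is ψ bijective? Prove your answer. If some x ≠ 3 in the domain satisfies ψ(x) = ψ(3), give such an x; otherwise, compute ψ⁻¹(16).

On [0, ∞), x ↦ x^4 is strictly increasing (injective) and for any y ∈ [0, ∞) the 4th root y^{1/4} lies in [0, ∞) (surjective). So ψ is bijective.
Since x ↦ x^4 is strictly increasing on [0, ∞), it is injective there, so no x ≠ 3 in the domain has ψ(x) = ψ(3). We therefore compute ψ⁻¹(16) = 16^{1/4} = 2 (indeed 2^4 = 16).

2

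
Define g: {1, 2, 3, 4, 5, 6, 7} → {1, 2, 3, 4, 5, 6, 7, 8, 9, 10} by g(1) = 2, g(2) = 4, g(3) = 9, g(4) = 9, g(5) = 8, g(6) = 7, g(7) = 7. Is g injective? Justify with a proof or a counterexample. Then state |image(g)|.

g(3) = 9 = g(4) with 3 ≠ 4, so g is not injective.
The image of g is {2, 4, 7, 8, 9}, which has 5 elements.

5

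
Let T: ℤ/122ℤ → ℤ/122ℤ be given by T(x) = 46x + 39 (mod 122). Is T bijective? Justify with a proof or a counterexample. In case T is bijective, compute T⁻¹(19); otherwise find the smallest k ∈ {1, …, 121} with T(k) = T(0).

We have gcd(46, 122) = 2 > 1. Taking u = 0 and v = 61: T(0) = 39 and T(61) = 46·61 + 39 = 2845 ≡ 39 (mod 122).
So T(0) = T(61) while 0 ≠ 61, therefore T is not injective, hence not bijective.
Since T is not bijective, we find the least positive k with T(k) = T(0): this means 46k ≡ 0 (mod 122), i.e. 122 ∣ 46k. Since gcd(46, 122) = 2, dividing through by 2 this holds exactly when 61 ∣ 23k, and as gcd(23, 61) = 1, exactly when 61 ∣ k.
The smallest positive such k is 61.

61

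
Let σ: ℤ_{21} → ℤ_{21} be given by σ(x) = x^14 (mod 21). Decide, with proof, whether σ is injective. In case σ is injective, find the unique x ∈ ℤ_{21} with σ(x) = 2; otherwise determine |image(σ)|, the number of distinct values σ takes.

8

σ(2): Repeated squaring mod 21: 2^1 ≡ 2, 2^2 ≡ 2² = 4, 2^4 ≡ 4² = 16, 2^8 ≡ 16² = 256 ≡ 4. Since 14 = 8 + 4 + 2, 2^14 ≡ 4·16·4: 4·16 = 64 ≡ 1, then 1·4 = 4. So 2^14 ≡ 4 (mod 21).
σ(5): Repeated squaring mod 21: 5^1 ≡ 5, 5^2 ≡ 5² = 25 ≡ 4, 5^4 ≡ 4² = 16, 5^8 ≡ 16² = 256 ≡ 4. Since 14 = 8 + 4 + 2, 5^14 ≡ 4·16·4: 4·16 = 64 ≡ 1, then 1·4 = 4. So 5^14 ≡ 4 (mod 21).
So σ(2) = σ(5) = 4 while 2 ≠ 5, therefore σ is not injective.
Since σ is not injective, we determine |image(σ)|. Computing x^14 mod 21 for each x (by repeated squaring, reducing mod 21 at every step), the values σ(0), σ(1), …, σ(20) are: 0, 1, 4, 9, 16, 4, 15, 7, 1, 18, 16, 16, 18, 1, 7, 15, 4, 16, 9, 4, 1.
The distinct values are {0, 1, 4, 7, 9, 15, 16, 18}; there are 8 of them.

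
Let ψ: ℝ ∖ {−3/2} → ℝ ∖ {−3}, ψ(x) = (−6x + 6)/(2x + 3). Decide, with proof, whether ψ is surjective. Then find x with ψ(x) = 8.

For any y ≠ −3, solving y(2x + 3) = −6x + 6 for x gives a well-defined x ≠ −3/2. So ψ is surjective.
Solving ψ(x) = 8: cross-multiplying gives −6x + 6 = 8(2x + 3), which rearranges to −22x = 18, so x = −9/11.

-9/11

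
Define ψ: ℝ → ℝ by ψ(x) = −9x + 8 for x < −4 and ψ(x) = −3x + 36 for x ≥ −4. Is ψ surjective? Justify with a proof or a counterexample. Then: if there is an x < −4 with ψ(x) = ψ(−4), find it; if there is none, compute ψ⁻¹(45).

-40/9

Both pieces are strictly decreasing (slopes −9 and −3), so each is injective on its own interval.
The left piece maps (−∞, −4) onto (44, ∞); the right piece maps [−4, ∞) onto (−∞, 48].
The union (44, ∞) ∪ (−∞, 48] covers ℝ, so ψ is surjective.
For the follow-up: the images overlap, so an x < −4 with ψ(x) = ψ(−4) exists. ψ(−4) = 48; solving −9x + 8 = 48 for x < −4 gives x = (48 − 8)/(−9) = −40/9.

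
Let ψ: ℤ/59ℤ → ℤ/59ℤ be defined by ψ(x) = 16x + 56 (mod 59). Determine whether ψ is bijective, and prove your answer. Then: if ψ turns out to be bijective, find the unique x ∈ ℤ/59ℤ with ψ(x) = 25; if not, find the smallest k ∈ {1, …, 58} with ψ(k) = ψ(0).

46

Suppose ψ(u) = ψ(v) in ℤ/59ℤ. Then 16u + 56 ≡ 16v + 56 (mod 59), therefore 16(u − v) ≡ 0 (mod 59).
Since gcd(16, 59) = 1, 16 is invertible modulo 59, so u − v ≡ 0 (mod 59), i.e. u = v.
We now compute 16⁻¹ mod 59 explicitly. Euclid's algorithm: 59 = 3·16 + 11, 16 = 1·11 + 5, 11 = 2·5 + 1; back-substituting gives 1 = 48·16 − 13·59, so 16⁻¹ ≡ 48 (mod 59).
For any y ∈ ℤ/59ℤ, x = 48(y − 56) mod 59 satisfies ψ(x) = 16·48(y − 56) + 56 ≡ y (since 16·48 ≡ 1 mod 59). So every y has a preimage.
Therefore ψ is bijective.
Since ψ is bijective, we find ψ⁻¹(25): we need 16x ≡ 25 − 56 ≡ 28 (mod 59). Using 16⁻¹ = 48: x ≡ 48·28 = 1344 = 22·59 + 46, so x = 46.
Check: ψ(46) = 16·46 + 56 = 792 = 13·59 + 25 ≡ 25 (mod 59).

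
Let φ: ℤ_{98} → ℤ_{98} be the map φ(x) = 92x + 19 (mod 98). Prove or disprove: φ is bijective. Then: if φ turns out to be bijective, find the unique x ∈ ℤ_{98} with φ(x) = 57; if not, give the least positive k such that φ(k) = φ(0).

We have gcd(92, 98) = 2 > 1. Taking s = 0 and t = 49: φ(0) = 19 and φ(49) = 92·49 + 19 = 4527 ≡ 19 (mod 98).
So φ(0) = φ(49) while 0 ≠ 49, so φ is not injective, hence not bijective.
Since φ is not bijective, we find the least positive k with φ(k) = φ(0): this means 92k ≡ 0 (mod 98), i.e. 98 ∣ 92k. Since gcd(92, 98) = 2, dividing through by 2 this holds exactly when 49 ∣ 46k, and as gcd(46, 49) = 1, exactly when 49 ∣ k.
The smallest positive such k is 49.

49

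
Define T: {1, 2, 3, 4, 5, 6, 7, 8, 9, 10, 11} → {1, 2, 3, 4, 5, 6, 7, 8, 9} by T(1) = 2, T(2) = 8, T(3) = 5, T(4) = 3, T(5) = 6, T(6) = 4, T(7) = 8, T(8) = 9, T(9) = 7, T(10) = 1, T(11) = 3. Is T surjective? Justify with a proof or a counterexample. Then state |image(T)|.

Every element of the codomain has a preimage: 1 = T(10), 2 = T(1), 3 = T(4), 4 = T(6), 5 = T(3), 6 = T(5), 7 = T(9), 8 = T(2), 9 = T(8).
Therefore T is surjective.
The image of T is {1, 2, 3, 4, 5, 6, 7, 8, 9}, which has 9 elements.

9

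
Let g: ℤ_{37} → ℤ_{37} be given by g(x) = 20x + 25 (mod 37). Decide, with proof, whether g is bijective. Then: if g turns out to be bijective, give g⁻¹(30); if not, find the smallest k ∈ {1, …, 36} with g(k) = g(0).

28

Suppose g(u) = g(v) in ℤ_{37}. Then 20u + 25 ≡ 20v + 25 (mod 37), so 20(u − v) ≡ 0 (mod 37).
Since gcd(20, 37) = 1, 20 is invertible modulo 37, thus u − v ≡ 0 (mod 37), i.e. u = v.
We now compute 20⁻¹ mod 37 explicitly. Euclid's algorithm: 37 = 1·20 + 17, 20 = 1·17 + 3, 17 = 5·3 + 2, 3 = 1·2 + 1; back-substituting gives 1 = 13·20 − 7·37, so 20⁻¹ ≡ 13 (mod 37).
For any y ∈ ℤ_{37}, x = 13(y − 25) mod 37 satisfies g(x) = 20·13(y − 25) + 25 ≡ y (since 20·13 ≡ 1 mod 37). So every y has a preimage.
Hence g is bijective.
Since g is bijective, we compute g⁻¹(30): solve 20x + 25 ≡ 30 (mod 37), i.e. 20x ≡ 5 (mod 37).
Multiplying by 20⁻¹ = 13 gives x ≡ 13·5 = 65 = 1·37 + 28 ≡ 28 (mod 37).
Check: g(28) = 20·28 + 25 = 585 = 15·37 + 30 ≡ 30 (mod 37).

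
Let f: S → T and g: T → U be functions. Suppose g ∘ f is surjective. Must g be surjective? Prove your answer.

Let c ∈ U. Since g ∘ f is surjective, some a ∈ S has g(f(a)) = c. Then b = f(a) ∈ T satisfies g(b) = c. So g is surjective.

surjective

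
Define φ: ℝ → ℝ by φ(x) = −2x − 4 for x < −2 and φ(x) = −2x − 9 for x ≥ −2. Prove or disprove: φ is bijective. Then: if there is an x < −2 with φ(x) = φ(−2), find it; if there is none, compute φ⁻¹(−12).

Both pieces are strictly decreasing (slopes −2 and −2), so each is injective on its own interval.
The left piece maps (−∞, −2) onto (0, ∞); the right piece maps [−2, ∞) onto (−∞, −5].
The images leave a gap (0 has no preimage), so φ is not surjective, hence not bijective.
Because the two images are disjoint, no x < −2 has φ(x) = φ(−2), so we compute φ⁻¹(−12): −12 lies in (−∞, −5], so solve −2x − 9 = −12: x = (−12 + 9)/(−2) = 3/2.

3/2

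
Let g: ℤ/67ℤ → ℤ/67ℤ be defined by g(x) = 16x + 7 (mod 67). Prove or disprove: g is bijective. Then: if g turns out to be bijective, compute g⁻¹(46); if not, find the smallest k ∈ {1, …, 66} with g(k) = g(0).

15

Suppose g(s) = g(t) in ℤ/67ℤ. Then 16s + 7 ≡ 16t + 7 (mod 67), so 16(s − t) ≡ 0 (mod 67).
Since gcd(16, 67) = 1, 16 is invertible modulo 67, therefore s − t ≡ 0 (mod 67), i.e. s = t.
We now compute 16⁻¹ mod 67 explicitly. Euclid's algorithm: 67 = 4·16 + 3, 16 = 5·3 + 1; back-substituting gives 1 = 21·16 − 5·67, so 16⁻¹ ≡ 21 (mod 67).
For any y ∈ ℤ/67ℤ, x = 21(y − 7) mod 67 satisfies g(x) = 16·21(y − 7) + 7 ≡ y (since 16·21 ≡ 1 mod 67). So every y has a preimage.
Therefore g is bijective.
Since g is bijective, we find g⁻¹(46): we need 16x ≡ 46 − 7 ≡ 39 (mod 67). Using 16⁻¹ = 21: x ≡ 21·39 = 819 = 12·67 + 15, so x = 15.
Check: g(15) = 16·15 + 7 = 247 = 3·67 + 46 ≡ 46 (mod 67).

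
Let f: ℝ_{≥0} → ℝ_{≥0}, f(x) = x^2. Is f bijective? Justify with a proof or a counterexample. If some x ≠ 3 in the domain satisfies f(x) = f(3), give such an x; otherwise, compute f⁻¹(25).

5

On ℝ_{≥0}, x ↦ x^2 is strictly increasing (injective) and for any y ∈ ℝ_{≥0} the 2nd root y^{1/2} lies in ℝ_{≥0} (surjective). So f is bijective.
Since x ↦ x^2 is strictly increasing on ℝ_{≥0}, it is injective there, so no x ≠ 3 in the domain has f(x) = f(3). We therefore compute f⁻¹(25) = 25^{1/2} = 5 (indeed 5^2 = 25).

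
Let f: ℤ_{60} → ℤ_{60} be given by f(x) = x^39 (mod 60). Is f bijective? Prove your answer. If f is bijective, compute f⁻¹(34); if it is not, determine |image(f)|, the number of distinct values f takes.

45

f(0) = 0^39 = 0.
f(30): Repeated squaring mod 60: 30^1 ≡ 30, 30^2 ≡ 30² = 900 ≡ 0, 30^4 ≡ 0² = 0, 30^8 ≡ 0² = 0, 30^16 ≡ 0² = 0, 30^32 ≡ 0² = 0. Since 39 = 32 + 4 + 2 + 1, 30^39 ≡ 0·0·0·30: 0·0 = 0, then 0·0 = 0, then 0·30 = 0. So 30^39 ≡ 0 (mod 60).
So f(0) = f(30) = 0 while 0 ≠ 30, therefore f is not injective, hence not bijective.
Since f is not bijective, we determine |image(f)|. Computing x^39 mod 60 for each x (by repeated squaring, reducing mod 60 at every step), the values f(0), f(1), …, f(59) are: 0, 1, 8, 27, 4, 5, 36, 43, 32, 9, 40, 11, 48, 37, 44, 15, 16, 53, 12, 19, 20, 21, 28, 47, 24, 25, 56, 3, 52, 29, 0, 31, 8, 57, 4, 35, 36, 13, 32, 39, 40, 41, 48, 7, 44, 45, 16, 23, 12, 49, 20, 51, 28, 17, 24, 55, 56, 33, 52, 59.
The distinct values are {0, 1, 3, 4, 5, 7, 8, 9, 11, 12, 13, 15, 16, 17, 19, 20, 21, 23, 24, 25, 27, 28, 29, 31, 32, 33, 35, 36, 37, 39, 40, 41, 43, 44, 45, 47, 48, 49, 51, 52, 53, 55, 56, 57, 59}; there are 45 of them.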